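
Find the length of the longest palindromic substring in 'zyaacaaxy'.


Scanning 'zyaacaaxy' for palindromic substrings.
Substring at positions 2-6: 'aacaa'.
Check: reverse('aacaa') = 'aacaa' -> palindrome confirmed.
Neighbouring characters ('y' / 'x') break symmetry, so it cannot extend further.
No longer palindromic substring exists; longest length = 5

5


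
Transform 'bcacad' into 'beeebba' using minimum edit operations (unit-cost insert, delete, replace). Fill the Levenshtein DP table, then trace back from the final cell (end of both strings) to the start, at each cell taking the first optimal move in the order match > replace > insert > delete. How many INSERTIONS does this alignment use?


Edit distance = 6. Backtracking from cell (6, 7) with preference match > replace > insert > delete,
then listing the resulting alignment 'bcacad' -> 'beeebba' left to right:
  Step 1: keep 'b'
  Step 2: insert 'e' [insertion #1]
  Step 3: replace c->e
  Step 4: replace a->e
  Step 5: replace c->b
  Step 6: replace a->b
  Step 7: replace d->a
Total insertions: 1

1


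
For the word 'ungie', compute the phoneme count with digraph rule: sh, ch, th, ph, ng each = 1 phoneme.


Parsing 'ungie' greedily, digraphs first:
  'u' -> vowel phoneme (phonemes so far: 1)
  'ng' -> digraph (1 consonant phoneme) (phonemes so far: 2)
  'i' -> vowel phoneme (phonemes so far: 3)
  'e' -> vowel phoneme (phonemes so far: 4)
Total phonemes: 4

4


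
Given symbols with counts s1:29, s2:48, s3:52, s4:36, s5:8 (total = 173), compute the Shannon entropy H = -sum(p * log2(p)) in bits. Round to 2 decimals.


Computing entropy H = -sum(p_i * log2(p_i)):
  s1: p = 29/173 = 0.1676, -p*log2(p) = 0.4319
  s2: p = 48/173 = 0.2775, -p*log2(p) = 0.5132
  s3: p = 52/173 = 0.3006, -p*log2(p) = 0.5213
  s4: p = 36/173 = 0.2081, -p*log2(p) = 0.4713
  s5: p = 8/173 = 0.0462, -p*log2(p) = 0.2051
H = sum of terms = 2.1428
Rounded to 2 decimals: 2.14

2.14


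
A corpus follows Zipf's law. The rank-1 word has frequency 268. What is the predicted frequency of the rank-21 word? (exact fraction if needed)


Zipf's law: freq(rank) = f1 / rank
f1 = 268, rank = 21
freq = 268 / 21
GCD(268, 21) = 1
Simplified: 268/21

268/21


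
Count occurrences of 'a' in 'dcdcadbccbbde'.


Scanning 'dcdcadbccbbde' for 'a':
  Position 4: 'a' -> MATCH (count: 1)
Total occurrences of 'a': 1

1


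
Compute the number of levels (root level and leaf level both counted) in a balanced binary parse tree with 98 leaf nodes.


In a balanced binary tree with n leaves the deepest leaf is ceil(log2(n)) edges below the root,
so counting node levels inclusive of root and leaves gives ceil(log2(n)) + 1 levels.
log2(98) = 6.6147
ceil(6.6147) = 7
levels = 7 + 1 = 8

8


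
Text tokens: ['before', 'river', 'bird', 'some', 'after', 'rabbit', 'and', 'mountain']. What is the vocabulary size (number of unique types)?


Listing all tokens and tracking unique types:
  Token 1: 'before' -> NEW (unique so far: 1)
  Token 2: 'river' -> NEW (unique so far: 2)
  Token 3: 'bird' -> NEW (unique so far: 3)
  Token 4: 'some' -> NEW (unique so far: 4)
  Token 5: 'after' -> NEW (unique so far: 5)
  Token 6: 'rabbit' -> NEW (unique so far: 6)
  Token 7: 'and' -> NEW (unique so far: 7)
  Token 8: 'mountain' -> NEW (unique so far: 8)
Unique types: ('after', 'and', 'before', 'bird', 'mountain', 'rabbit', 'river', 'some')
Vocabulary size: 8

8


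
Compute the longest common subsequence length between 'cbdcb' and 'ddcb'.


DP table for LCS of 'cbdcb' and 'ddcb':
       d  d  c  b
    0  0  0  0  0
  c 0  0  0  1  1
  b 0  0  0  1  2
  d 0  1  1  1  2
  c 0  1  1  2  2
  b 0  1  1  2  3
LCS: 'dcb'
LCS length = 3

3


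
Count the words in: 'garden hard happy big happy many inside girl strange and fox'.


Counting words by splitting on spaces:
  Word 1: 'garden'
  Word 2: 'hard'
  Word 3: 'happy'
  Word 4: 'big'
  Word 5: 'happy'
  Word 6: 'many'
  Word 7: 'inside'
  Word 8: 'girl'
  Word 9: 'strange'
  Word 10: 'and'
  Word 11: 'fox'
Total words: 11

11


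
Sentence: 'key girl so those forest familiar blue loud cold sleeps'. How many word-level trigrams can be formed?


Word trigrams from [10] words:
  Trigram 1: (key girl so)
  Trigram 2: (girl so those)
  Trigram 3: (so those forest)
  Trigram 4: (those forest familiar)
  Trigram 5: (forest familiar blue)
  Trigram 6: (familiar blue loud)
  Trigram 7: (blue loud cold)
  Trigram 8: (loud cold sleeps)
Total word trigrams: 10 - 2 = 8

8


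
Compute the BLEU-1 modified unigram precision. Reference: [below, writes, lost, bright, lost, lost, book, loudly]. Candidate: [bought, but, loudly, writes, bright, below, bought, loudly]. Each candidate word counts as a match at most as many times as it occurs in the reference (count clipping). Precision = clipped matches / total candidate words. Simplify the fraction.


Reference word counts: {'below': 1, 'book': 1, 'bright': 1, 'lost': 3, 'loudly': 1, 'writes': 1}
Checking each candidate word (with clipping):
  'bought' -> not in reference -> no match (matches: 0)
  'but' -> not in reference -> no match (matches: 0)
  'loudly' -> in reference (ref count 1, used 1/1) -> match (matches: 1)
  'writes' -> in reference (ref count 1, used 1/1) -> match (matches: 2)
  'bright' -> in reference (ref count 1, used 1/1) -> match (matches: 3)
  'below' -> in reference (ref count 1, used 1/1) -> match (matches: 4)
  'bought' -> not in reference -> no match (matches: 4)
  'loudly' -> ref count 1 already used up (1/1) -> clipped, no match (matches: 4)
Clipped matches: 4, Candidate length: 8
Precision = 4/8 = 1/2

1/2


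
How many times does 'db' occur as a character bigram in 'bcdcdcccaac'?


Scanning 'bcdcdcccaac' for bigram 'db':
  Position 0: 'bc' -> no
  Position 1: 'cd' -> no
  Position 2: 'dc' -> no
  Position 3: 'cd' -> no
  Position 4: 'dc' -> no
  Position 5: 'cc' -> no
  Position 6: 'cc' -> no
  Position 7: 'ca' -> no
  Position 8: 'aa' -> no
  Position 9: 'ac' -> no
Total matches: 0

0


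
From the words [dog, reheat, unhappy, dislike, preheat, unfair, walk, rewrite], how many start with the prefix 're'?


Checking each word for prefix 're':
  'dog' -> no (count: 0)
  'reheat' -> YES, starts with 're' (count: 1)
  'unhappy' -> no (count: 1)
  'dislike' -> no (count: 1)
  'preheat' -> no (count: 1)
  'unfair' -> no (count: 1)
  'walk' -> no (count: 1)
  'rewrite' -> YES, starts with 're' (count: 2)
Total with prefix 're': 2

2


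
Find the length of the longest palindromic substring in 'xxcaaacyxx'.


Scanning 'xxcaaacyxx' for palindromic substrings.
Substring at positions 2-6: 'caaac'.
Check: reverse('caaac') = 'caaac' -> palindrome confirmed.
Neighbouring characters ('x' / 'y') break symmetry, so it cannot extend further.
No longer palindromic substring exists; longest length = 5

5


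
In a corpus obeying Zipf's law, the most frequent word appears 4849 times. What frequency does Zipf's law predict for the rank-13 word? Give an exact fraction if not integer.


Zipf's law: freq(rank) = f1 / rank
f1 = 4849, rank = 13
freq = 4849 / 13
= 373

373


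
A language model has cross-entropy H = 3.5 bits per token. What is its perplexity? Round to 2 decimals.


Perplexity formula: PP = 2^H
H = 3.5
PP = 2^3.5
Decompose: 2^3.5 = 2^3 * 2^0.5 = 2^3 * sqrt(2)
2^3 = 8, sqrt(2) ~ 1.4142136
PP ~ 8 * 1.4142136 = 11.3137088
Rounded to 2 decimals: 11.31

11.31


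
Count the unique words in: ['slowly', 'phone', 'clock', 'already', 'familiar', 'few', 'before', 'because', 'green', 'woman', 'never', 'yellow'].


Listing all tokens and tracking unique types:
  Token 1: 'slowly' -> NEW (unique so far: 1)
  Token 2: 'phone' -> NEW (unique so far: 2)
  Token 3: 'clock' -> NEW (unique so far: 3)
  Token 4: 'already' -> NEW (unique so far: 4)
  Token 5: 'familiar' -> NEW (unique so far: 5)
  Token 6: 'few' -> NEW (unique so far: 6)
  Token 7: 'before' -> NEW (unique so far: 7)
  Token 8: 'because' -> NEW (unique so far: 8)
  Token 9: 'green' -> NEW (unique so far: 9)
  Token 10: 'woman' -> NEW (unique so far: 10)
  Token 11: 'never' -> NEW (unique so far: 11)
  Token 12: 'yellow' -> NEW (unique so far: 12)
Unique types: ('already', 'because', 'before', 'clock', 'familiar', 'few', 'green', 'never', 'phone', 'slowly', 'woman', 'yellow')
Vocabulary size: 12

12


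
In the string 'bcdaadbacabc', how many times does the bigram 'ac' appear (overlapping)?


Scanning 'bcdaadbacabc' for bigram 'ac':
  Position 0: 'bc' -> no
  Position 1: 'cd' -> no
  Position 2: 'da' -> no
  Position 3: 'aa' -> no
  Position 4: 'ad' -> no
  Position 5: 'db' -> no
  Position 6: 'ba' -> no
  Position 7: 'ac' -> MATCH
  Position 8: 'ca' -> no
  Position 9: 'ab' -> no
  Position 10: 'bc' -> no
Total matches: 1

1


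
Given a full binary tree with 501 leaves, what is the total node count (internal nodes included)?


Leaf nodes (terminals): 501
Internal nodes = n - 1 = 501 - 1 = 500
Total = leaves + internal = 501 + 500 = 1001

1001


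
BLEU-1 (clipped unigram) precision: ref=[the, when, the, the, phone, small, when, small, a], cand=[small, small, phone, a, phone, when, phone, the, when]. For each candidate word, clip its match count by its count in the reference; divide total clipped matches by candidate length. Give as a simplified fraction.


Reference word counts: {'a': 1, 'phone': 1, 'small': 2, 'the': 3, 'when': 2}
Checking each candidate word (with clipping):
  'small' -> in reference (ref count 2, used 1/2) -> match (matches: 1)
  'small' -> in reference (ref count 2, used 2/2) -> match (matches: 2)
  'phone' -> in reference (ref count 1, used 1/1) -> match (matches: 3)
  'a' -> in reference (ref count 1, used 1/1) -> match (matches: 4)
  'phone' -> ref count 1 already used up (1/1) -> clipped, no match (matches: 4)
  'when' -> in reference (ref count 2, used 1/2) -> match (matches: 5)
  'phone' -> ref count 1 already used up (1/1) -> clipped, no match (matches: 5)
  'the' -> in reference (ref count 3, used 1/3) -> match (matches: 6)
  'when' -> in reference (ref count 2, used 2/2) -> match (matches: 7)
Clipped matches: 7, Candidate length: 9
Precision = 7/9

7/9


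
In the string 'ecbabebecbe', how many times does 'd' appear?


Scanning 'ecbabebecbe' for 'd':
  No matches found.
Total occurrences of 'd': 0

0


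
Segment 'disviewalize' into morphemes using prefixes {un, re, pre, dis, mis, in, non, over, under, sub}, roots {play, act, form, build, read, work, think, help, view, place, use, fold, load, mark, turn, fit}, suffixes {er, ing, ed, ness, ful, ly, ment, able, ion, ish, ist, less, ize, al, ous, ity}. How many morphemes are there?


Segmenting 'disviewalize' against the inventory:
  'dis' -> prefix (morpheme 1)
  'view' -> root (morpheme 2)
  'al' -> suffix (morpheme 3)
  'ize' -> suffix (morpheme 4)
Total morphemes: 4

4


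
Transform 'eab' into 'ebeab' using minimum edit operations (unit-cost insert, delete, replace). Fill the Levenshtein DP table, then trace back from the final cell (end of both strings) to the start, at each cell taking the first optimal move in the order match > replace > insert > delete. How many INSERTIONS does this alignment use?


Edit distance = 2. Backtracking from cell (3, 5) with preference match > replace > insert > delete,
then listing the resulting alignment 'eab' -> 'ebeab' left to right:
  Step 1: insert 'e' [insertion #1]
  Step 2: insert 'b' [insertion #2]
  Step 3: keep 'e'
  Step 4: keep 'a'
  Step 5: keep 'b'
Total insertions: 2

2


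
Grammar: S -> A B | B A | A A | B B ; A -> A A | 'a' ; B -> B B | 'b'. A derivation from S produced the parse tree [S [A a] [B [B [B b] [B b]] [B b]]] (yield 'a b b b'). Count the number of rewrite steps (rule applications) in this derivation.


Every bracketed nonterminal node [X ...] in the tree is produced by exactly one rule application.
Reading the tree off as a leftmost derivation:
  Step 1: S  =>  A B   (applied S -> A B)
  Step 2: A B  =>  a B   (applied A -> a)
  Step 3: a B  =>  a B B   (applied B -> B B)
  Step 4: a B B  =>  a B B B   (applied B -> B B)
  Step 5: a B B B  =>  a b B B   (applied B -> b)
  Step 6: a b B B  =>  a b b B   (applied B -> b)
  Step 7: a b b B  =>  a b b b   (applied B -> b)
Final yield: a b b b
Total rewrite steps: 7

7


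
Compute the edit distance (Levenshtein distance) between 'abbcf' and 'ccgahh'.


Building DP table for s1='abbcf' (len 5) and s2='ccgahh' (len 6):
       c  c  g  a  h  h
    0  1  2  3  4  5  6
  a 1  1  2  3  3  4  5
  b 2  2  2  3  4  4  5
  b 3  3  3  3  4  5  5
  c 4  3  3  4  4  5  6
  f 5  4  4  4  5  5  6
Edit distance = dp[5][6] = 6

6


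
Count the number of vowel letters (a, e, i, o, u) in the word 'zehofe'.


Scanning each character of 'zehofe':
  Position 1: 'z' -> consonant (running count: 0)
  Position 2: 'e' -> vowel (running count: 1)
  Position 3: 'h' -> consonant (running count: 1)
  Position 4: 'o' -> vowel (running count: 2)
  Position 5: 'f' -> consonant (running count: 2)
  Position 6: 'e' -> vowel (running count: 3)
Total vowels: 3

3


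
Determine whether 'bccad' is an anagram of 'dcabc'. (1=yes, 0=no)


Sort characters of 'bccad': 'abccd'
Sort characters of 'dcabc': 'abccd'
Sorted forms match -> they ARE anagrams
Result: 1

1


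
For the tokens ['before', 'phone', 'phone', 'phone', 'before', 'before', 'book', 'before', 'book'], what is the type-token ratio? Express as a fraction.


Tokens: 9
Unique types: ('before', 'book', 'phone') = 3
TTR = 3/9
Simplify: divide both by 3 -> 1/3
TTR = 1/3

1/3


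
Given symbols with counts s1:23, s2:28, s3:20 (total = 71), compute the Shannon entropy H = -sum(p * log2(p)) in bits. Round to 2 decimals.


Computing entropy H = -sum(p_i * log2(p_i)):
  s1: p = 23/71 = 0.3239, -p*log2(p) = 0.5268
  s2: p = 28/71 = 0.3944, -p*log2(p) = 0.5294
  s3: p = 20/71 = 0.2817, -p*log2(p) = 0.5149
H = sum of terms = 1.5711
Rounded to 2 decimals: 1.57

1.57


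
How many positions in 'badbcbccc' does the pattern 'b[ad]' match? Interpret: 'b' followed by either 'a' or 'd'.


Pattern: b[ad] means 'b' followed by either 'a' or 'd'.
Scanning 'badbcbccc' position-by-position:
  Pos 0: window 'ba' -> MATCH
  Pos 1: window 'ad' -> no
  Pos 2: window 'db' -> no
  Pos 3: window 'bc' -> no
  Pos 4: window 'cb' -> no
  Pos 5: window 'bc' -> no
  Pos 6: window 'cc' -> no
  Pos 7: window 'cc' -> no
  Pos 8: window 'c' -> no
Total matches: 1

1


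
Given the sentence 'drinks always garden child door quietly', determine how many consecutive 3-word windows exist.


Word trigrams from [6] words:
  Trigram 1: (drinks always garden)
  Trigram 2: (always garden child)
  Trigram 3: (garden child door)
  Trigram 4: (child door quietly)
Total word trigrams: 6 - 2 = 4

4


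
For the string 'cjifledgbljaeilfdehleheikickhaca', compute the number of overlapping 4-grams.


String 'cjifledgbljaeilfdehleheikickhaca' has length L = 32.
Number of overlapping n-grams = L - n + 1
Substituting: 32 - 4 + 1 = 29

29


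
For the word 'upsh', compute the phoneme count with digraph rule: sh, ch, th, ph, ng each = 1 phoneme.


Parsing 'upsh' greedily, digraphs first:
  'u' -> vowel phoneme (phonemes so far: 1)
  'p' -> consonant phoneme (phonemes so far: 2)
  'sh' -> digraph (1 consonant phoneme) (phonemes so far: 3)
Total phonemes: 3

3


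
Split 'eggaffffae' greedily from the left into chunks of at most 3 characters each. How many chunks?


'eggaffffae' has 10 characters.
Chunking with max size 3:
  Chunk 1: 'egg' (positions 0-2)
  Chunk 2: 'aff' (positions 3-5)
  Chunk 3: 'ffa' (positions 6-8)
  Chunk 4: 'e' (positions 9-9)
Total chunks: ceil(10 / 3) = 4

4


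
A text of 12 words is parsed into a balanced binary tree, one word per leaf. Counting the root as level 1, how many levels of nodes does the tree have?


In a balanced binary tree with n leaves the deepest leaf is ceil(log2(n)) edges below the root,
so counting node levels inclusive of root and leaves gives ceil(log2(n)) + 1 levels.
log2(12) = 3.5850
ceil(3.5850) = 4
levels = 4 + 1 = 5

5


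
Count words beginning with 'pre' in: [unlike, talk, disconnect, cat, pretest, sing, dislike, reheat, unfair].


Checking each word for prefix 'pre':
  'unlike' -> no (count: 0)
  'talk' -> no (count: 0)
  'disconnect' -> no (count: 0)
  'cat' -> no (count: 0)
  'pretest' -> YES, starts with 'pre' (count: 1)
  'sing' -> no (count: 1)
  'dislike' -> no (count: 1)
  'reheat' -> no (count: 1)
  'unfair' -> no (count: 1)
Total with prefix 'pre': 1

1


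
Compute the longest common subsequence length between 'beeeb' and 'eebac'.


DP table for LCS of 'beeeb' and 'eebac':
       e  e  b  a  c
    0  0  0  0  0  0
  b 0  0  0  1  1  1
  e 0  1  1  1  1  1
  e 0  1  2  2  2  2
  e 0  1  2  2  2  2
  b 0  1  2  3  3  3
LCS: 'eeb'
LCS length = 3

3


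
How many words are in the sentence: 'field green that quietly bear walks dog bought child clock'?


Counting words by splitting on spaces:
  Word 1: 'field'
  Word 2: 'green'
  Word 3: 'that'
  Word 4: 'quietly'
  Word 5: 'bear'
  Word 6: 'walks'
  Word 7: 'dog'
  Word 8: 'bought'
  Word 9: 'child'
  Word 10: 'clock'
Total words: 10

10


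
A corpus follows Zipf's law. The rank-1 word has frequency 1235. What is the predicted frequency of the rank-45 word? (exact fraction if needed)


Zipf's law: freq(rank) = f1 / rank
f1 = 1235, rank = 45
freq = 1235 / 45
GCD(1235, 45) = 5
Simplified: 247/9

247/9


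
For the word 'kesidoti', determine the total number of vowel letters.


Scanning each character of 'kesidoti':
  Position 1: 'k' -> consonant (running count: 0)
  Position 2: 'e' -> vowel (running count: 1)
  Position 3: 's' -> consonant (running count: 1)
  Position 4: 'i' -> vowel (running count: 2)
  Position 5: 'd' -> consonant (running count: 2)
  Position 6: 'o' -> vowel (running count: 3)
  Position 7: 't' -> consonant (running count: 3)
  Position 8: 'i' -> vowel (running count: 4)
Total vowels: 4

4


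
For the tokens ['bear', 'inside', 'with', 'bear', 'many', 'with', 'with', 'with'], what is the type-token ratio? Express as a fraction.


Tokens: 8
Unique types: ('bear', 'inside', 'many', 'with') = 4
TTR = 4/8
Simplify: divide both by 4 -> 1/2
TTR = 1/2

1/2


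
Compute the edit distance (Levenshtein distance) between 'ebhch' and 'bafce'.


Building DP table for s1='ebhch' (len 5) and s2='bafce' (len 5):
       b  a  f  c  e
    0  1  2  3  4  5
  e 1  1  2  3  4  4
  b 2  1  2  3  4  5
  h 3  2  2  3  4  5
  c 4  3  3  3  3  4
  h 5  4  4  4  4  4
Edit distance = dp[5][5] = 4

4


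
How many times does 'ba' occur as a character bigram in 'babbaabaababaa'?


Scanning 'babbaabaababaa' for bigram 'ba':
  Position 0: 'ba' -> MATCH
  Position 1: 'ab' -> no
  Position 2: 'bb' -> no
  Position 3: 'ba' -> MATCH
  Position 4: 'aa' -> no
  Position 5: 'ab' -> no
  Position 6: 'ba' -> MATCH
  Position 7: 'aa' -> no
  Position 8: 'ab' -> no
  Position 9: 'ba' -> MATCH
  Position 10: 'ab' -> no
  Position 11: 'ba' -> MATCH
  Position 12: 'aa' -> no
Total matches: 5

5


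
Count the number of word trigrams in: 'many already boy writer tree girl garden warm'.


Word trigrams from [8] words:
  Trigram 1: (many already boy)
  Trigram 2: (already boy writer)
  Trigram 3: (boy writer tree)
  Trigram 4: (writer tree girl)
  Trigram 5: (tree girl garden)
  Trigram 6: (girl garden warm)
Total word trigrams: 8 - 2 = 6

6


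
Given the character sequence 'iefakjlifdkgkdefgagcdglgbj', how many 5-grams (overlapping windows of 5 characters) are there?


String 'iefakjlifdkgkdefgagcdglgbj' has length L = 26.
Number of overlapping n-grams = L - n + 1
Substituting: 26 - 5 + 1 = 22

22


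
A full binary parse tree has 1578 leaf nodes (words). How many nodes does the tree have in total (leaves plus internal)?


Leaf nodes (terminals): 1578
Internal nodes = n - 1 = 1578 - 1 = 1577
Total = leaves + internal = 1578 + 1577 = 3155

3155


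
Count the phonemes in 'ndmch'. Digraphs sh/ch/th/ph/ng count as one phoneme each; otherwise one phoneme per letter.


Parsing 'ndmch' greedily, digraphs first:
  'n' -> consonant phoneme (phonemes so far: 1)
  'd' -> consonant phoneme (phonemes so far: 2)
  'm' -> consonant phoneme (phonemes so far: 3)
  'ch' -> digraph (1 consonant phoneme) (phonemes so far: 4)
Total phonemes: 4

4


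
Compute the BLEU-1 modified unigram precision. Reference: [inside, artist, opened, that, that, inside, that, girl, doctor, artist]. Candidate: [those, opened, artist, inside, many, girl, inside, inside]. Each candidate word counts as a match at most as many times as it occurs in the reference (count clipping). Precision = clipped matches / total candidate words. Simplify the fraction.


Reference word counts: {'artist': 2, 'doctor': 1, 'girl': 1, 'inside': 2, 'opened': 1, 'that': 3}
Checking each candidate word (with clipping):
  'those' -> not in reference -> no match (matches: 0)
  'opened' -> in reference (ref count 1, used 1/1) -> match (matches: 1)
  'artist' -> in reference (ref count 2, used 1/2) -> match (matches: 2)
  'inside' -> in reference (ref count 2, used 1/2) -> match (matches: 3)
  'many' -> not in reference -> no match (matches: 3)
  'girl' -> in reference (ref count 1, used 1/1) -> match (matches: 4)
  'inside' -> in reference (ref count 2, used 2/2) -> match (matches: 5)
  'inside' -> ref count 2 already used up (2/2) -> clipped, no match (matches: 5)
Clipped matches: 5, Candidate length: 8
Precision = 5/8

5/8


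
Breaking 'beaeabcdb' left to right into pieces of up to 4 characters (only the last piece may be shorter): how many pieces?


'beaeabcdb' has 9 characters.
Chunking with max size 4:
  Chunk 1: 'beae' (positions 0-3)
  Chunk 2: 'abcd' (positions 4-7)
  Chunk 3: 'b' (positions 8-8)
Total chunks: ceil(9 / 4) = 3

3


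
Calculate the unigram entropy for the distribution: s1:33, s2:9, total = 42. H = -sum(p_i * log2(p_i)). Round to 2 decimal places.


Computing entropy H = -sum(p_i * log2(p_i)):
  s1: p = 33/42 = 0.7857, -p*log2(p) = 0.2734
  s2: p = 9/42 = 0.2143, -p*log2(p) = 0.4762
H = sum of terms = 0.7496
Rounded to 2 decimals: 0.75

0.75


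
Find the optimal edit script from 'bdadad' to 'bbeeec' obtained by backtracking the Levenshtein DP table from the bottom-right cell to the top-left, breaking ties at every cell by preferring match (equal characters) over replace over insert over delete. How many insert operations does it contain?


Edit distance = 5. Backtracking from cell (6, 6) with preference match > replace > insert > delete,
then listing the resulting alignment 'bdadad' -> 'bbeeec' left to right:
  Step 1: keep 'b'
  Step 2: replace d->b
  Step 3: replace a->e
  Step 4: replace d->e
  Step 5: replace a->e
  Step 6: replace d->c
Total insertions: 0

0


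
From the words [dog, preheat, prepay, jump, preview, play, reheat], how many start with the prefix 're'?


Checking each word for prefix 're':
  'dog' -> no (count: 0)
  'preheat' -> no (count: 0)
  'prepay' -> no (count: 0)
  'jump' -> no (count: 0)
  'preview' -> no (count: 0)
  'play' -> no (count: 0)
  'reheat' -> YES, starts with 're' (count: 1)
Total with prefix 're': 1

1


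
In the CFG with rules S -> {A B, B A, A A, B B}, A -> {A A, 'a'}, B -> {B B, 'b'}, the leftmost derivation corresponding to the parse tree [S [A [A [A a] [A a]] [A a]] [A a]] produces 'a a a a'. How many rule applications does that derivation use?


Every bracketed nonterminal node [X ...] in the tree is produced by exactly one rule application.
Reading the tree off as a leftmost derivation:
  Step 1: S  =>  A A   (applied S -> A A)
  Step 2: A A  =>  A A A   (applied A -> A A)
  Step 3: A A A  =>  A A A A   (applied A -> A A)
  Step 4: A A A A  =>  a A A A   (applied A -> a)
  Step 5: a A A A  =>  a a A A   (applied A -> a)
  Step 6: a a A A  =>  a a a A   (applied A -> a)
  Step 7: a a a A  =>  a a a a   (applied A -> a)
Final yield: a a a a
Total rewrite steps: 7

7


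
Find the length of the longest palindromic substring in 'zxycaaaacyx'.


Scanning 'zxycaaaacyx' for palindromic substrings.
Substring at positions 1-10: 'xycaaaacyx'.
Check: reverse('xycaaaacyx') = 'xycaaaacyx' -> palindrome confirmed.
Neighbouring characters ('z' / '-') break symmetry, so it cannot extend further.
No longer palindromic substring exists; longest length = 10

10


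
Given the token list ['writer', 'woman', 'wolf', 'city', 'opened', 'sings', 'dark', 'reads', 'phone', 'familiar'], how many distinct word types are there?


Listing all tokens and tracking unique types:
  Token 1: 'writer' -> NEW (unique so far: 1)
  Token 2: 'woman' -> NEW (unique so far: 2)
  Token 3: 'wolf' -> NEW (unique so far: 3)
  Token 4: 'city' -> NEW (unique so far: 4)
  Token 5: 'opened' -> NEW (unique so far: 5)
  Token 6: 'sings' -> NEW (unique so far: 6)
  Token 7: 'dark' -> NEW (unique so far: 7)
  Token 8: 'reads' -> NEW (unique so far: 8)
  Token 9: 'phone' -> NEW (unique so far: 9)
  Token 10: 'familiar' -> NEW (unique so far: 10)
Unique types: ('city', 'dark', 'familiar', 'opened', 'phone', 'reads', 'sings', 'wolf', 'woman', 'writer')
Vocabulary size: 10

10


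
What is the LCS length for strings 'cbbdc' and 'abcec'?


DP table for LCS of 'cbbdc' and 'abcec':
       a  b  c  e  c
    0  0  0  0  0  0
  c 0  0  0  1  1  1
  b 0  0  1  1  1  1
  b 0  0  1  1  1  1
  d 0  0  1  1  1  1
  c 0  0  1  2  2  2
LCS: 'cc'
LCS length = 2

2


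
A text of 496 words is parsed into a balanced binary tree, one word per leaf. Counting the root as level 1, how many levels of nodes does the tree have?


In a balanced binary tree with n leaves the deepest leaf is ceil(log2(n)) edges below the root,
so counting node levels inclusive of root and leaves gives ceil(log2(n)) + 1 levels.
log2(496) = 8.9542
ceil(8.9542) = 9
levels = 9 + 1 = 10

10


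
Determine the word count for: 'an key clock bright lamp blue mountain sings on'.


Counting words by splitting on spaces:
  Word 1: 'an'
  Word 2: 'key'
  Word 3: 'clock'
  Word 4: 'bright'
  Word 5: 'lamp'
  Word 6: 'blue'
  Word 7: 'mountain'
  Word 8: 'sings'
  Word 9: 'on'
Total words: 9

9


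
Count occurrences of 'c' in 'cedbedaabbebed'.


Scanning 'cedbedaabbebed' for 'c':
  Position 0: 'c' -> MATCH (count: 1)
Total occurrences of 'c': 1

1


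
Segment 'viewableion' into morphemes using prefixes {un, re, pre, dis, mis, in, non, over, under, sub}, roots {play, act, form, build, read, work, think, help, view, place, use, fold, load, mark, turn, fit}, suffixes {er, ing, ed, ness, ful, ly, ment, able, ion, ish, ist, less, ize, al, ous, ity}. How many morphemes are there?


Segmenting 'viewableion' against the inventory:
  'view' -> root (morpheme 1)
  'able' -> suffix (morpheme 2)
  'ion' -> suffix (morpheme 3)
Total morphemes: 3

3


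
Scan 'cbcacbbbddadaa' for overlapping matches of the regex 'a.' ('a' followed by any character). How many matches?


Pattern: a. means 'a' followed by any character.
Scanning 'cbcacbbbddadaa' position-by-position:
  Pos 0: window 'cb' -> no
  Pos 1: window 'bc' -> no
  Pos 2: window 'ca' -> no
  Pos 3: window 'ac' -> MATCH
  Pos 4: window 'cb' -> no
  Pos 5: window 'bb' -> no
  Pos 6: window 'bb' -> no
  Pos 7: window 'bd' -> no
  Pos 8: window 'dd' -> no
  Pos 9: window 'da' -> no
  Pos 10: window 'ad' -> MATCH
  Pos 11: window 'da' -> no
  Pos 12: window 'aa' -> MATCH
  Pos 13: window 'a' -> no
Total matches: 3

3


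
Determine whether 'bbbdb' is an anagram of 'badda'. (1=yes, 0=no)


Sort characters of 'bbbdb': 'bbbbd'
Sort characters of 'badda': 'aabdd'
Sorted forms differ -> they are NOT anagrams
Result: 0

0


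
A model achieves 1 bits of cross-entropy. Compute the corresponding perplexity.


Perplexity formula: PP = 2^H
H = 1
PP = 2^1
Steps: 2^1 = 2
PP = 2

2


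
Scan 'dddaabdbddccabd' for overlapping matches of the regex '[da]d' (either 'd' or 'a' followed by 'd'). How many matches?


Pattern: [da]d means either 'd' or 'a' followed by 'd'.
Scanning 'dddaabdbddccabd' position-by-position:
  Pos 0: window 'dd' -> MATCH
  Pos 1: window 'dd' -> MATCH
  Pos 2: window 'da' -> no
  Pos 3: window 'aa' -> no
  Pos 4: window 'ab' -> no
  Pos 5: window 'bd' -> no
  Pos 6: window 'db' -> no
  Pos 7: window 'bd' -> no
  Pos 8: window 'dd' -> MATCH
  Pos 9: window 'dc' -> no
  Pos 10: window 'cc' -> no
  Pos 11: window 'ca' -> no
  Pos 12: window 'ab' -> no
  Pos 13: window 'bd' -> no
  Pos 14: window 'd' -> no
Total matches: 3

3


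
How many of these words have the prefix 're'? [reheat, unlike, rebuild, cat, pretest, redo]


Checking each word for prefix 're':
  'reheat' -> YES, starts with 're' (count: 1)
  'unlike' -> no (count: 1)
  'rebuild' -> YES, starts with 're' (count: 2)
  'cat' -> no (count: 2)
  'pretest' -> no (count: 2)
  'redo' -> YES, starts with 're' (count: 3)
Total with prefix 're': 3

3


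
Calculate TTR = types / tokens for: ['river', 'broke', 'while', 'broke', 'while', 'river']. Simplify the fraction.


Tokens: 6
Unique types: ('broke', 'river', 'while') = 3
TTR = 3/6
Simplify: divide both by 3 -> 1/2
TTR = 1/2

1/2


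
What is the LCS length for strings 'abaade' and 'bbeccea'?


DP table for LCS of 'abaade' and 'bbeccea':
       b  b  e  c  c  e  a
    0  0  0  0  0  0  0  0
  a 0  0  0  0  0  0  0  1
  b 0  1  1  1  1  1  1  1
  a 0  1  1  1  1  1  1  2
  a 0  1  1  1  1  1  1  2
  d 0  1  1  1  1  1  1  2
  e 0  1  1  2  2  2  2  2
LCS: 'ba'
LCS length = 2

2


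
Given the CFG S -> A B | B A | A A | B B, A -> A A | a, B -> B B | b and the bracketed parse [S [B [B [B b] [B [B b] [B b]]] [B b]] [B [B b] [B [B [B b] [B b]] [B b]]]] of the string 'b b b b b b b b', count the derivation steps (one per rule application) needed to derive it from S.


Every bracketed nonterminal node [X ...] in the tree is produced by exactly one rule application.
Reading the tree off as a leftmost derivation:
  Step 1: S  =>  B B   (applied S -> B B)
  Step 2: B B  =>  B B B   (applied B -> B B)
  Step 3: B B B  =>  B B B B   (applied B -> B B)
  Step 4: B B B B  =>  b B B B   (applied B -> b)
  Step 5: b B B B  =>  b B B B B   (applied B -> B B)
  Step 6: b B B B B  =>  b b B B B   (applied B -> b)
  Step 7: b b B B B  =>  b b b B B   (applied B -> b)
  Step 8: b b b B B  =>  b b b b B   (applied B -> b)
  Step 9: b b b b B  =>  b b b b B B   (applied B -> B B)
  Step 10: b b b b B B  =>  b b b b b B   (applied B -> b)
  Step 11: b b b b b B  =>  b b b b b B B   (applied B -> B B)
  Step 12: b b b b b B B  =>  b b b b b B B B   (applied B -> B B)
  Step 13: b b b b b B B B  =>  b b b b b b B B   (applied B -> b)
  Step 14: b b b b b b B B  =>  b b b b b b b B   (applied B -> b)
  Step 15: b b b b b b b B  =>  b b b b b b b b   (applied B -> b)
Final yield: b b b b b b b b
Total rewrite steps: 15

15


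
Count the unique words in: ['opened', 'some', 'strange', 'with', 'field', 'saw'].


Listing all tokens and tracking unique types:
  Token 1: 'opened' -> NEW (unique so far: 1)
  Token 2: 'some' -> NEW (unique so far: 2)
  Token 3: 'strange' -> NEW (unique so far: 3)
  Token 4: 'with' -> NEW (unique so far: 4)
  Token 5: 'field' -> NEW (unique so far: 5)
  Token 6: 'saw' -> NEW (unique so far: 6)
Unique types: ('field', 'opened', 'saw', 'some', 'strange', 'with')
Vocabulary size: 6

6


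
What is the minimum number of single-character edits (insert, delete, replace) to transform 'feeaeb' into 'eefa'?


Building DP table for s1='feeaeb' (len 6) and s2='eefa' (len 4):
       e  e  f  a
    0  1  2  3  4
  f 1  1  2  2  3
  e 2  1  1  2  3
  e 3  2  1  2  3
  a 4  3  2  2  2
  e 5  4  3  3  3
  b 6  5  4  4  4
Edit distance = dp[6][4] = 4

4


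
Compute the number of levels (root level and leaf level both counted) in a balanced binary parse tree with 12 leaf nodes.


In a balanced binary tree with n leaves the deepest leaf is ceil(log2(n)) edges below the root,
so counting node levels inclusive of root and leaves gives ceil(log2(n)) + 1 levels.
log2(12) = 3.5850
ceil(3.5850) = 4
levels = 4 + 1 = 5

5


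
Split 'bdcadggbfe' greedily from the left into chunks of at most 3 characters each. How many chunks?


'bdcadggbfe' has 10 characters.
Chunking with max size 3:
  Chunk 1: 'bdc' (positions 0-2)
  Chunk 2: 'adg' (positions 3-5)
  Chunk 3: 'gbf' (positions 6-8)
  Chunk 4: 'e' (positions 9-9)
Total chunks: ceil(10 / 3) = 4

4


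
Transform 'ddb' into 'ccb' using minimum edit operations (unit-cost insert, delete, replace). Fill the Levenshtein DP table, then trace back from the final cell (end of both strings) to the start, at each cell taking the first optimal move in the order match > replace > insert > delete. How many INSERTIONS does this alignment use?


Edit distance = 2. Backtracking from cell (3, 3) with preference match > replace > insert > delete,
then listing the resulting alignment 'ddb' -> 'ccb' left to right:
  Step 1: replace d->c
  Step 2: replace d->c
  Step 3: keep 'b'
Total insertions: 0

0


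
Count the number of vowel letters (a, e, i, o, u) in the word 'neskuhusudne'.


Scanning each character of 'neskuhusudne':
  Position 1: 'n' -> consonant (running count: 0)
  Position 2: 'e' -> vowel (running count: 1)
  Position 3: 's' -> consonant (running count: 1)
  Position 4: 'k' -> consonant (running count: 1)
  Position 5: 'u' -> vowel (running count: 2)
  Position 6: 'h' -> consonant (running count: 2)
  Position 7: 'u' -> vowel (running count: 3)
  Position 8: 's' -> consonant (running count: 3)
  Position 9: 'u' -> vowel (running count: 4)
  Position 10: 'd' -> consonant (running count: 4)
  Position 11: 'n' -> consonant (running count: 4)
  Position 12: 'e' -> vowel (running count: 5)
Total vowels: 5

5


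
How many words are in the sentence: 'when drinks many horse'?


Counting words by splitting on spaces:
  Word 1: 'when'
  Word 2: 'drinks'
  Word 3: 'many'
  Word 4: 'horse'
Total words: 4

4


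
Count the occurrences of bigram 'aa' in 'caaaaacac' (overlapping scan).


Scanning 'caaaaacac' for bigram 'aa':
  Position 0: 'ca' -> no
  Position 1: 'aa' -> MATCH
  Position 2: 'aa' -> MATCH
  Position 3: 'aa' -> MATCH
  Position 4: 'aa' -> MATCH
  Position 5: 'ac' -> no
  Position 6: 'ca' -> no
  Position 7: 'ac' -> no
Total matches: 4

4


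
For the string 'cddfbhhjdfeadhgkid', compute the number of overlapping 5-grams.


String 'cddfbhhjdfeadhgkid' has length L = 18.
Number of overlapping n-grams = L - n + 1
Substituting: 18 - 5 + 1 = 14

14


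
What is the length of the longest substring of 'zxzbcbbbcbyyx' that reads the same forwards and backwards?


Scanning 'zxzbcbbbcbyyx' for palindromic substrings.
Substring at positions 3-9: 'bcbbbcb'.
Check: reverse('bcbbbcb') = 'bcbbbcb' -> palindrome confirmed.
Neighbouring characters ('z' / 'y') break symmetry, so it cannot extend further.
No longer palindromic substring exists; longest length = 7

7


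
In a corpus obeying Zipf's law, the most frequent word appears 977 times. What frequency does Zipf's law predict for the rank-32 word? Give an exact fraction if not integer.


Zipf's law: freq(rank) = f1 / rank
f1 = 977, rank = 32
freq = 977 / 32
GCD(977, 32) = 1
Simplified: 977/32

977/32


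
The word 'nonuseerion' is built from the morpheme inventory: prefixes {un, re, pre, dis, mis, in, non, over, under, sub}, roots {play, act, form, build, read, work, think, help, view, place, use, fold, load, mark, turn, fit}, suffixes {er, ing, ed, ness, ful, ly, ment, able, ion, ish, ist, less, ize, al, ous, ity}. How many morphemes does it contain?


Segmenting 'nonuseerion' against the inventory:
  'non' -> prefix (morpheme 1)
  'use' -> root (morpheme 2)
  'er' -> suffix (morpheme 3)
  'ion' -> suffix (morpheme 4)
Total morphemes: 4

4


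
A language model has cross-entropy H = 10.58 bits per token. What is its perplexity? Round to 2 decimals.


Perplexity formula: PP = 2^H
H = 10.58
PP = 2^10.58
Decompose: 2^10.58 = 2^10 * 2^0.58
2^10 = 1024, 2^0.58 ~ 1.4948492
PP ~ 1024 * 1.4948492 = 1530.7255808
Rounded to 2 decimals: 1530.73

1530.73


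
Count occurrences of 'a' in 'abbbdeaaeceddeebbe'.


Scanning 'abbbdeaaeceddeebbe' for 'a':
  Position 0: 'a' -> MATCH (count: 1)
  Position 6: 'a' -> MATCH (count: 2)
  Position 7: 'a' -> MATCH (count: 3)
Total occurrences of 'a': 3

3


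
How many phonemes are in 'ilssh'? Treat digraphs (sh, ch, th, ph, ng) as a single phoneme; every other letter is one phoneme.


Parsing 'ilssh' greedily, digraphs first:
  'i' -> vowel phoneme (phonemes so far: 1)
  'l' -> consonant phoneme (phonemes so far: 2)
  's' -> consonant phoneme (phonemes so far: 3)
  'sh' -> digraph (1 consonant phoneme) (phonemes so far: 4)
Total phonemes: 4

4


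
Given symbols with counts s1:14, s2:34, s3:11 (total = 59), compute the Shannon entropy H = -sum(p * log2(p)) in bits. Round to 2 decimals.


Computing entropy H = -sum(p_i * log2(p_i)):
  s1: p = 14/59 = 0.2373, -p*log2(p) = 0.4924
  s2: p = 34/59 = 0.5763, -p*log2(p) = 0.4582
  s3: p = 11/59 = 0.1864, -p*log2(p) = 0.4518
H = sum of terms = 1.4024
Rounded to 2 decimals: 1.40

1.40


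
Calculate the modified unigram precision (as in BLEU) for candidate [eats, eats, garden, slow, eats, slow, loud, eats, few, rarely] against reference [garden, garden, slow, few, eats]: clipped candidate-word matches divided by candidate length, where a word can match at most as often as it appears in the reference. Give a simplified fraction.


Reference word counts: {'eats': 1, 'few': 1, 'garden': 2, 'slow': 1}
Checking each candidate word (with clipping):
  'eats' -> in reference (ref count 1, used 1/1) -> match (matches: 1)
  'eats' -> ref count 1 already used up (1/1) -> clipped, no match (matches: 1)
  'garden' -> in reference (ref count 2, used 1/2) -> match (matches: 2)
  'slow' -> in reference (ref count 1, used 1/1) -> match (matches: 3)
  'eats' -> ref count 1 already used up (1/1) -> clipped, no match (matches: 3)
  'slow' -> ref count 1 already used up (1/1) -> clipped, no match (matches: 3)
  'loud' -> not in reference -> no match (matches: 3)
  'eats' -> ref count 1 already used up (1/1) -> clipped, no match (matches: 3)
  'few' -> in reference (ref count 1, used 1/1) -> match (matches: 4)
  'rarely' -> not in reference -> no match (matches: 4)
Clipped matches: 4, Candidate length: 10
Precision = 4/10 = 2/5

2/5


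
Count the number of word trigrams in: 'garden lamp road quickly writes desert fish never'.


Word trigrams from [8] words:
  Trigram 1: (garden lamp road)
  Trigram 2: (lamp road quickly)
  Trigram 3: (road quickly writes)
  Trigram 4: (quickly writes desert)
  Trigram 5: (writes desert fish)
  Trigram 6: (desert fish never)
Total word trigrams: 8 - 2 = 6

6


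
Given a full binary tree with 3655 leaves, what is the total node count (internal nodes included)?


Leaf nodes (terminals): 3655
Internal nodes = n - 1 = 3655 - 1 = 3654
Total = leaves + internal = 3655 + 3654 = 7309

7309


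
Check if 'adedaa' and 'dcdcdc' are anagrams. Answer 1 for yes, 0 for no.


Sort characters of 'adedaa': 'aaadde'
Sort characters of 'dcdcdc': 'cccddd'
Sorted forms differ -> they are NOT anagrams
Result: 0

0


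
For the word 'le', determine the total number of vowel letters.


Scanning each character of 'le':
  Position 1: 'l' -> consonant (running count: 0)
  Position 2: 'e' -> vowel (running count: 1)
Total vowels: 1

1


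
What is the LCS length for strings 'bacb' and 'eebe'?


DP table for LCS of 'bacb' and 'eebe':
       e  e  b  e
    0  0  0  0  0
  b 0  0  0  1  1
  a 0  0  0  1  1
  c 0  0  0  1  1
  b 0  0  0  1  1
LCS: 'b'
LCS length = 1

1


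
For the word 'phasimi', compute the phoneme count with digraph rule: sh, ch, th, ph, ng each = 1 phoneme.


Parsing 'phasimi' greedily, digraphs first:
  'ph' -> digraph (1 consonant phoneme) (phonemes so far: 1)
  'a' -> vowel phoneme (phonemes so far: 2)
  's' -> consonant phoneme (phonemes so far: 3)
  'i' -> vowel phoneme (phonemes so far: 4)
  'm' -> consonant phoneme (phonemes so far: 5)
  'i' -> vowel phoneme (phonemes so far: 6)
Total phonemes: 6

6
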